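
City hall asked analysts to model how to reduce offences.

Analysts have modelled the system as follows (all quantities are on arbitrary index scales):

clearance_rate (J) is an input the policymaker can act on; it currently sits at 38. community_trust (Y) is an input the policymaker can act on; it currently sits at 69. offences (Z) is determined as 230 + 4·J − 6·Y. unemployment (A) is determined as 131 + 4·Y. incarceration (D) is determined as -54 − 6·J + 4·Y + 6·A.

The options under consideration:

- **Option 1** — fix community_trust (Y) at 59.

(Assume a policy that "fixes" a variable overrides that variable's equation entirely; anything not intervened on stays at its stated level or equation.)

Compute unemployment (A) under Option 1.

367

Option 1 (Y := 59):
  Y = 59
  A = 131 + 4·59 = 367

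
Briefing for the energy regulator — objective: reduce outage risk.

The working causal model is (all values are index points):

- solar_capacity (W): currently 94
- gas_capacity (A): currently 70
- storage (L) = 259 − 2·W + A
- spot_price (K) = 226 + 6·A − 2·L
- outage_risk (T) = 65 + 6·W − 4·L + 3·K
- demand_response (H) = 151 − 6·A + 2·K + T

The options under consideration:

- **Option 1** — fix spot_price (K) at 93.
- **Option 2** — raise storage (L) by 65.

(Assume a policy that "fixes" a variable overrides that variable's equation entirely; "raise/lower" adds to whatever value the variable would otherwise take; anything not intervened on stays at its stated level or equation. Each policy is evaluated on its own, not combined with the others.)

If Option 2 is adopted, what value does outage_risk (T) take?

Option 2 (L + 65):
  W = 94
  A = 70
  L = 259 − 2·94 + 70 (+65 from intervention) = 206
  K = 226 + 6·70 − 2·206 = 234
  T = 65 + 6·94 − 4·206 + 3·234 = 507

507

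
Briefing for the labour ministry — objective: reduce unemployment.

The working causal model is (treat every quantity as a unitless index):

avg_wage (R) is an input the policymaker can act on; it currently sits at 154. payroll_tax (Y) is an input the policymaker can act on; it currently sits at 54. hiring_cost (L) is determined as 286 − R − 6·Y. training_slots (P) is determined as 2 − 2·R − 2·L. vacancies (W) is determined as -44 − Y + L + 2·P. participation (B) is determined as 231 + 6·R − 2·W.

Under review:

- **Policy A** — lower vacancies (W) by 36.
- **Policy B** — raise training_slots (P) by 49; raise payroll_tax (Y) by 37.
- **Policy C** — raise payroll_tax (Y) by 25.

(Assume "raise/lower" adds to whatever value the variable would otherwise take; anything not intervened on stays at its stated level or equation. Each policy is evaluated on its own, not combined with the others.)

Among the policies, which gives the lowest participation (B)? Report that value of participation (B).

-31

Policy A (W − 36):
  R = 154
  Y = 54
  L = 286 − 154 − 6·54 = -192
  P = 2 − 2·154 − 2·(-192) = 78
  W = -44 − 54 + (-192) + 2·78 (−36 from intervention) = -170
  B = 231 + 6·154 − 2·(-170) = 1495
Policy B (P + 49, Y + 37):
  R = 154
  Y = 54 + 37 = 91
  L = 286 − 154 − 6·91 = -414
  P = 2 − 2·154 − 2·(-414) (+49 from intervention) = 571
  W = -44 − 91 + (-414) + 2·571 = 593
  B = 231 + 6·154 − 2·593 = -31
Policy C (Y + 25):
  R = 154
  Y = 54 + 25 = 79
  L = 286 − 154 − 6·79 = -342
  P = 2 − 2·154 − 2·(-342) = 378
  W = -44 − 79 + (-342) + 2·378 = 291
  B = 231 + 6·154 − 2·291 = 573
Comparing — Policy A: B=1495, Policy B: B=-31, Policy C: B=573. Lowest is -31 (Policy B).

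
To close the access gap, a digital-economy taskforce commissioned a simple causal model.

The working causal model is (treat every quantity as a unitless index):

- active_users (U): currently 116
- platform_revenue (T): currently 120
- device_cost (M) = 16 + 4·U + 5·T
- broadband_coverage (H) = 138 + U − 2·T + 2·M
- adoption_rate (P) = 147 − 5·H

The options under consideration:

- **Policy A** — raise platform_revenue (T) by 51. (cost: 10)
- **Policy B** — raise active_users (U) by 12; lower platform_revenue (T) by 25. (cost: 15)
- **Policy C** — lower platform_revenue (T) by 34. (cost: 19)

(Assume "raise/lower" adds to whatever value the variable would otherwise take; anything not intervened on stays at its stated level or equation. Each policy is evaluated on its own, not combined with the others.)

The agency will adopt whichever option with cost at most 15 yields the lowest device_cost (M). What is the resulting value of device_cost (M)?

Policy A (T + 51):
  U = 116
  T = 120 + 51 = 171
  M = 16 + 4·116 + 5·171 = 1335
Policy B (U + 12, T − 25):
  U = 116 + 12 = 128
  T = 120 − 25 = 95
  M = 16 + 4·128 + 5·95 = 1003
Comparing — Policy A: M=1335, Policy B: M=1003. Lowest is 1003 (Policy B).

1003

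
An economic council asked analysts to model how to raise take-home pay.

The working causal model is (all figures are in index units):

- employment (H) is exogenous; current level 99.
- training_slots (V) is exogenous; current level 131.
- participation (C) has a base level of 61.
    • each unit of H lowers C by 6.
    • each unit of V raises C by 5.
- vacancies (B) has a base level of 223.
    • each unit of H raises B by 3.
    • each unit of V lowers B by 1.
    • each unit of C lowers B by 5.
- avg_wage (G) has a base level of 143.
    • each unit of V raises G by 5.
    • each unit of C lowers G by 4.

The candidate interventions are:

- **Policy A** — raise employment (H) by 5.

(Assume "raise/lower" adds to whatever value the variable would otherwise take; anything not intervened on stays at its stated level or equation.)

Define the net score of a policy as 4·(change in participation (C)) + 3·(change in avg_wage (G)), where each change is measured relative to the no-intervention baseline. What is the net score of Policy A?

Baseline:
  H = 99
  V = 131
  C = 61 − 6·99 + 5·131 = 122
  G = 143 + 5·131 − 4·122 = 310
Policy A (H + 5):
  H = 99 + 5 = 104
  V = 131
  C = 61 − 6·104 + 5·131 = 92
  G = 143 + 5·131 − 4·92 = 430
ΔC = 92 − 122 = -30; ΔG = 430 − 310 = 120
Score = 4·(-30) + 3·120 = 240

240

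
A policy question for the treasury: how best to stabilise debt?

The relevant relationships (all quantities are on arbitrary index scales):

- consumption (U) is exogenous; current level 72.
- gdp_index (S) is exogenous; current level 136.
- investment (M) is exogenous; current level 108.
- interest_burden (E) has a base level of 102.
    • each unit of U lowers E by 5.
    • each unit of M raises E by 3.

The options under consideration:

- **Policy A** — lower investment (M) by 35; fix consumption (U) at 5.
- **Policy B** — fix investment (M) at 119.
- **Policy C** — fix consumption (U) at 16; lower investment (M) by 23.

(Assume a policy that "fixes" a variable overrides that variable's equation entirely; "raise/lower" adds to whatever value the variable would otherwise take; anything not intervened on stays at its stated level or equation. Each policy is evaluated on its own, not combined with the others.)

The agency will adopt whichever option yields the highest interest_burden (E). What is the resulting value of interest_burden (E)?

296

Policy A (M − 35, U := 5):
  U = 5
  M = 108 − 35 = 73
  E = 102 − 5·5 + 3·73 = 296
Policy B (M := 119):
  U = 72
  M = 119
  E = 102 − 5·72 + 3·119 = 99
Policy C (U := 16, M − 23):
  U = 16
  M = 108 − 23 = 85
  E = 102 − 5·16 + 3·85 = 277
Comparing — Policy A: E=296, Policy B: E=99, Policy C: E=277. Highest is 296 (Policy A).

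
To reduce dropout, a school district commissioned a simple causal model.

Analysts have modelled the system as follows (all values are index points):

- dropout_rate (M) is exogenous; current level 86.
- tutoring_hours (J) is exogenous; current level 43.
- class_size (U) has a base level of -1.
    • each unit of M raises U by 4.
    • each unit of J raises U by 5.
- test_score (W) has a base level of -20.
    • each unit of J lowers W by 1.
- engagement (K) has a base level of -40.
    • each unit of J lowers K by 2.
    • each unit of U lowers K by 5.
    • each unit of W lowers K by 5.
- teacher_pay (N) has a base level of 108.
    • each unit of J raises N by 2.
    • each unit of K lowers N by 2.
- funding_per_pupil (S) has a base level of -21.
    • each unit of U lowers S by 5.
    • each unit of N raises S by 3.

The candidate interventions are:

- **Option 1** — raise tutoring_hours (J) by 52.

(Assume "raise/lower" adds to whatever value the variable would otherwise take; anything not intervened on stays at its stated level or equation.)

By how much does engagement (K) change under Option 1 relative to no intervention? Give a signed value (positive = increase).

-1144

Baseline:
  M = 86
  J = 43
  U = -1 + 4·86 + 5·43 = 558
  W = -20 − 43 = -63
  K = -40 − 2·43 − 5·558 − 5·(-63) = -2601
Option 1 (J + 52):
  M = 86
  J = 43 + 52 = 95
  U = -1 + 4·86 + 5·95 = 818
  W = -20 − 95 = -115
  K = -40 − 2·95 − 5·818 − 5·(-115) = -3745
Change in K: -3745 − (-2601) = -1144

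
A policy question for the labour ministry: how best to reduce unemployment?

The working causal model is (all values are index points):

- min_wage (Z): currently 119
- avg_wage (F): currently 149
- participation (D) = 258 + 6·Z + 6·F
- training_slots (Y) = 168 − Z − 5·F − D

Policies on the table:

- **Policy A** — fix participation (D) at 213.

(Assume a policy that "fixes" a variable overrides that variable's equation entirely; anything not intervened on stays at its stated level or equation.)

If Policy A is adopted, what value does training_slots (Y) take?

-909

Policy A (D := 213):
  Z = 119
  F = 149
  D = 213
  Y = 168 − 119 − 5·149 − 213 = -909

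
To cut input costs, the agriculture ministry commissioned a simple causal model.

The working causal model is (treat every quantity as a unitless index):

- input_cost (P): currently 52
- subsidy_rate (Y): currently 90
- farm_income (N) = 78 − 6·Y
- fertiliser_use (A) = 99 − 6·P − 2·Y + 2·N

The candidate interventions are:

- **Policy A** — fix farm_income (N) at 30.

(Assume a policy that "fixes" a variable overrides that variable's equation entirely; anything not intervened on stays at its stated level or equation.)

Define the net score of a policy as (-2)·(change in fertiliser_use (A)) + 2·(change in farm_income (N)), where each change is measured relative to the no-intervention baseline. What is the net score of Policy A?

-984

Baseline:
  P = 52
  Y = 90
  N = 78 − 6·90 = -462
  A = 99 − 6·52 − 2·90 + 2·(-462) = -1317
Policy A (N := 30):
  P = 52
  Y = 90
  N = 30
  A = 99 − 6·52 − 2·90 + 2·30 = -333
ΔA = -333 − (-1317) = 984; ΔN = 30 − (-462) = 492
Score = (-2)·984 + 2·492 = -984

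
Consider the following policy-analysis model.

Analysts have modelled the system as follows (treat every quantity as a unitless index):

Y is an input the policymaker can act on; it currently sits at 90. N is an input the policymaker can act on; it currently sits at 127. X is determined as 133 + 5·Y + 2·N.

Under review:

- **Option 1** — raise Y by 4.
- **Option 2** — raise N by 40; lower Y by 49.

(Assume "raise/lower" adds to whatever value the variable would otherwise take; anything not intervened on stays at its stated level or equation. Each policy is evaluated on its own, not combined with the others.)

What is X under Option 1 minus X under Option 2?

185

Option 1 (Y + 4):
  Y = 90 + 4 = 94
  N = 127
  X = 133 + 5·94 + 2·127 = 857
Option 2 (N + 40, Y − 49):
  Y = 90 − 49 = 41
  N = 127 + 40 = 167
  X = 133 + 5·41 + 2·167 = 672
X: 857 − 672 = 185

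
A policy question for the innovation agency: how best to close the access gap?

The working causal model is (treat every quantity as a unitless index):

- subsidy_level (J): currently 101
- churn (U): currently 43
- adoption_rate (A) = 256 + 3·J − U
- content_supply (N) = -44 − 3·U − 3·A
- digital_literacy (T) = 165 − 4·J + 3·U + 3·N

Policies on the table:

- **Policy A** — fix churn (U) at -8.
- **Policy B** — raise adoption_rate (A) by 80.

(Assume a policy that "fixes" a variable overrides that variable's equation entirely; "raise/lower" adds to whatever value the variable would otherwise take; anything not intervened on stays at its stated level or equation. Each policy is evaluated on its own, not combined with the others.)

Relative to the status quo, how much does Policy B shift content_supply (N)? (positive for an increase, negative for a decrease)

Baseline:
  J = 101
  U = 43
  A = 256 + 3·101 − 43 = 516
  N = -44 − 3·43 − 3·516 = -1721
Policy B (A + 80):
  J = 101
  U = 43
  A = 256 + 3·101 − 43 (+80 from intervention) = 596
  N = -44 − 3·43 − 3·596 = -1961
Change in N: -1961 − (-1721) = -240

-240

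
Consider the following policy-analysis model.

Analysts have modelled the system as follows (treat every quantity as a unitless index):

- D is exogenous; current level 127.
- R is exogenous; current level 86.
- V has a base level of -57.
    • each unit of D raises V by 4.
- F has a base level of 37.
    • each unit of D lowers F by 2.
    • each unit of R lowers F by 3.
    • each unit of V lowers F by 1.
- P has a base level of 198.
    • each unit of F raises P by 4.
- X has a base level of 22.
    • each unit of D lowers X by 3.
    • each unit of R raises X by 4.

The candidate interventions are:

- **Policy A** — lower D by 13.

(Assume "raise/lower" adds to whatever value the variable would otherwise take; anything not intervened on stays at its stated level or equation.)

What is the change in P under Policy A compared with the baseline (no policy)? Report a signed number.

Baseline:
  D = 127
  R = 86
  V = -57 + 4·127 = 451
  F = 37 − 2·127 − 3·86 − 451 = -926
  P = 198 + 4·(-926) = -3506
Policy A (D − 13):
  D = 127 − 13 = 114
  R = 86
  V = -57 + 4·114 = 399
  F = 37 − 2·114 − 3·86 − 399 = -848
  P = 198 + 4·(-848) = -3194
Change in P: -3194 − (-3506) = 312

312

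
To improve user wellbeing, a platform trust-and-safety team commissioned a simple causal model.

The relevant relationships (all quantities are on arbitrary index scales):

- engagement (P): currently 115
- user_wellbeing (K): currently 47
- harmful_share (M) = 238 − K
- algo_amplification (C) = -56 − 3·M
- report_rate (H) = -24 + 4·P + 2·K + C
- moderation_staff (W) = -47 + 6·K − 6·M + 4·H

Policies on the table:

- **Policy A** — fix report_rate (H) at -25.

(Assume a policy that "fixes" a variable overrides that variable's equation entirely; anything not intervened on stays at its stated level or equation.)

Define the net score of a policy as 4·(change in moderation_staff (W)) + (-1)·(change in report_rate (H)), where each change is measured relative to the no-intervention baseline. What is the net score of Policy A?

Baseline:
  P = 115
  K = 47
  M = 238 − 47 = 191
  C = -56 − 3·191 = -629
  H = -24 + 4·115 + 2·47 + (-629) = -99
  W = -47 + 6·47 − 6·191 + 4·(-99) = -1307
Policy A (H := -25):
  P = 115
  K = 47
  M = 238 − 47 = 191
  C = -56 − 3·191 = -629
  H = -25
  W = -47 + 6·47 − 6·191 + 4·(-25) = -1011
ΔW = -1011 − (-1307) = 296; ΔH = -25 − (-99) = 74
Score = 4·296 + (-1)·74 = 1110

1110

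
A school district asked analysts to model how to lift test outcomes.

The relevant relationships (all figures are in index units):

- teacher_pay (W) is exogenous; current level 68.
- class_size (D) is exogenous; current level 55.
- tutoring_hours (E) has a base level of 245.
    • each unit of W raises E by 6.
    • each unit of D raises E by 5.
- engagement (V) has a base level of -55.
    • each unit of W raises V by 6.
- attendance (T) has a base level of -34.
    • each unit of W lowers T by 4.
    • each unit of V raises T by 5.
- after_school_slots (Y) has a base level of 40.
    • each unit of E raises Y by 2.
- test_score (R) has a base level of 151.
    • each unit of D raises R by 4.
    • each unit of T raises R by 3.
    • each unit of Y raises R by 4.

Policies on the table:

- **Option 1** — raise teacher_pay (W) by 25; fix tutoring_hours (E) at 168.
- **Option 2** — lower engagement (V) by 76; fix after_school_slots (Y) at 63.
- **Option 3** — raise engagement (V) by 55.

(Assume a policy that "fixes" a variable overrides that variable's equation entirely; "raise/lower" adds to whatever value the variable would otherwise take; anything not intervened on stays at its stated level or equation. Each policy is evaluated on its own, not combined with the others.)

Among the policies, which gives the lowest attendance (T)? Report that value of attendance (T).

1079

Option 1 (W + 25, E := 168):
  W = 68 + 25 = 93
  V = -55 + 6·93 = 503
  T = -34 − 4·93 + 5·503 = 2109
Option 2 (V − 76, Y := 63):
  W = 68
  V = -55 + 6·68 (−76 from intervention) = 277
  T = -34 − 4·68 + 5·277 = 1079
Option 3 (V + 55):
  W = 68
  V = -55 + 6·68 (+55 from intervention) = 408
  T = -34 − 4·68 + 5·408 = 1734
Comparing — Option 1: T=2109, Option 2: T=1079, Option 3: T=1734. Lowest is 1079 (Option 2).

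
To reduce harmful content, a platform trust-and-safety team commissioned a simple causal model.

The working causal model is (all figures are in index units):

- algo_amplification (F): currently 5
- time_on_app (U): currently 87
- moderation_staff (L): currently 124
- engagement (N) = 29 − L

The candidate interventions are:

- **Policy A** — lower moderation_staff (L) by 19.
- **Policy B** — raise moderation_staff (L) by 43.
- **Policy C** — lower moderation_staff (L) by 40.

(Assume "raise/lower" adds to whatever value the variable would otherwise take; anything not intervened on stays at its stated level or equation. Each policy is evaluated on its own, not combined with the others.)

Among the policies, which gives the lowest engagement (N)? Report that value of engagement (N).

-138

Policy A (L − 19):
  L = 124 − 19 = 105
  N = 29 − 105 = -76
Policy B (L + 43):
  L = 124 + 43 = 167
  N = 29 − 167 = -138
Policy C (L − 40):
  L = 124 − 40 = 84
  N = 29 − 84 = -55
Comparing — Policy A: N=-76, Policy B: N=-138, Policy C: N=-55. Lowest is -138 (Policy B).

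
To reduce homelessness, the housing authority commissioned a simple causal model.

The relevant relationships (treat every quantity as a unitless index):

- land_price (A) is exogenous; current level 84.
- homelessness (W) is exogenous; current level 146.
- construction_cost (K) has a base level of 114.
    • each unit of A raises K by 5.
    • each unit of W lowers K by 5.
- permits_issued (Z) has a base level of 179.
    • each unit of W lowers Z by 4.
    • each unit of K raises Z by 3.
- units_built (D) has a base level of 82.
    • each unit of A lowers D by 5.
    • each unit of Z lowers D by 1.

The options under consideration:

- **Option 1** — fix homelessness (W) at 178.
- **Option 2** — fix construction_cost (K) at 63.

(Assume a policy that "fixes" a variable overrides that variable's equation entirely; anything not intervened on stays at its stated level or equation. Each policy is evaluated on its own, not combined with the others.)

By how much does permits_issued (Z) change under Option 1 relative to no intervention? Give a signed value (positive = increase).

-608

Baseline:
  A = 84
  W = 146
  K = 114 + 5·84 − 5·146 = -196
  Z = 179 − 4·146 + 3·(-196) = -993
Option 1 (W := 178):
  A = 84
  W = 178
  K = 114 + 5·84 − 5·178 = -356
  Z = 179 − 4·178 + 3·(-356) = -1601
Change in Z: -1601 − (-993) = -608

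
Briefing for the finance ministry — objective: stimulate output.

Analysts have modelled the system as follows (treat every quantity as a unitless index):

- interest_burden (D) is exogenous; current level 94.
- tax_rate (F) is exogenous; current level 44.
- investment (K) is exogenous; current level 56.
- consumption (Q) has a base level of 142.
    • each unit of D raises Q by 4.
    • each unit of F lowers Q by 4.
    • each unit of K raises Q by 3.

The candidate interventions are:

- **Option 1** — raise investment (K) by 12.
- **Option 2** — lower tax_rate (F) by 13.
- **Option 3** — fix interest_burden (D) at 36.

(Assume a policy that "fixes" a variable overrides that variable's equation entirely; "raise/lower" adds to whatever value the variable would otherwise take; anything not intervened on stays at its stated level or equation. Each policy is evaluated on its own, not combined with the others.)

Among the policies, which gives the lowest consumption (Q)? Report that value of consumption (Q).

Option 1 (K + 12):
  D = 94
  F = 44
  K = 56 + 12 = 68
  Q = 142 + 4·94 − 4·44 + 3·68 = 546
Option 2 (F − 13):
  D = 94
  F = 44 − 13 = 31
  K = 56
  Q = 142 + 4·94 − 4·31 + 3·56 = 562
Option 3 (D := 36):
  D = 36
  F = 44
  K = 56
  Q = 142 + 4·36 − 4·44 + 3·56 = 278
Comparing — Option 1: Q=546, Option 2: Q=562, Option 3: Q=278. Lowest is 278 (Option 3).

278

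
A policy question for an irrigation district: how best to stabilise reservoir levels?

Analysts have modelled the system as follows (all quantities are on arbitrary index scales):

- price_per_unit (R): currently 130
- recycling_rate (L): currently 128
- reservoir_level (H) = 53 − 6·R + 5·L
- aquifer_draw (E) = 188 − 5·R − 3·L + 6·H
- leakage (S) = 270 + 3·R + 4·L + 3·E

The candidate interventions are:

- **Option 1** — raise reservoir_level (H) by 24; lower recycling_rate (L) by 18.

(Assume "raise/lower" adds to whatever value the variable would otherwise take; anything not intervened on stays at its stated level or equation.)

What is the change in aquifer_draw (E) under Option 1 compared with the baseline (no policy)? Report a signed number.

Baseline:
  R = 130
  L = 128
  H = 53 − 6·130 + 5·128 = -87
  E = 188 − 5·130 − 3·128 + 6·(-87) = -1368
Option 1 (H + 24, L − 18):
  R = 130
  L = 128 − 18 = 110
  H = 53 − 6·130 + 5·110 (+24 from intervention) = -153
  E = 188 − 5·130 − 3·110 + 6·(-153) = -1710
Change in E: -1710 − (-1368) = -342

-342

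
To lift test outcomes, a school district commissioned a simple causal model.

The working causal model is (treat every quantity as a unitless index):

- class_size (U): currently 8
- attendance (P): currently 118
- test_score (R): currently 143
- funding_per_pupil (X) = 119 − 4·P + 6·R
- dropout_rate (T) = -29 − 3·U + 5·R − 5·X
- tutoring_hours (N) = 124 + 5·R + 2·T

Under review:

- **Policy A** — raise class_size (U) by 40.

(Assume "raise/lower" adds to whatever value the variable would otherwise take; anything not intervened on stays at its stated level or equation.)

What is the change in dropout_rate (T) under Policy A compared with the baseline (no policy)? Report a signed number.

Baseline:
  U = 8
  P = 118
  R = 143
  X = 119 − 4·118 + 6·143 = 505
  T = -29 − 3·8 + 5·143 − 5·505 = -1863
Policy A (U + 40):
  U = 8 + 40 = 48
  P = 118
  R = 143
  X = 119 − 4·118 + 6·143 = 505
  T = -29 − 3·48 + 5·143 − 5·505 = -1983
Change in T: -1983 − (-1863) = -120

-120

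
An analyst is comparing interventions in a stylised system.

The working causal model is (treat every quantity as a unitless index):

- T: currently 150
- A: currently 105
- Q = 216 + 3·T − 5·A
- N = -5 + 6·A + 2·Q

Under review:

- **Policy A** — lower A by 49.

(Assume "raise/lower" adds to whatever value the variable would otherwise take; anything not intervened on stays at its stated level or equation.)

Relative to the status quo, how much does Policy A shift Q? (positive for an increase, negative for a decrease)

245

Baseline:
  T = 150
  A = 105
  Q = 216 + 3·150 − 5·105 = 141
Policy A (A − 49):
  T = 150
  A = 105 − 49 = 56
  Q = 216 + 3·150 − 5·56 = 386
Change in Q: 386 − 141 = 245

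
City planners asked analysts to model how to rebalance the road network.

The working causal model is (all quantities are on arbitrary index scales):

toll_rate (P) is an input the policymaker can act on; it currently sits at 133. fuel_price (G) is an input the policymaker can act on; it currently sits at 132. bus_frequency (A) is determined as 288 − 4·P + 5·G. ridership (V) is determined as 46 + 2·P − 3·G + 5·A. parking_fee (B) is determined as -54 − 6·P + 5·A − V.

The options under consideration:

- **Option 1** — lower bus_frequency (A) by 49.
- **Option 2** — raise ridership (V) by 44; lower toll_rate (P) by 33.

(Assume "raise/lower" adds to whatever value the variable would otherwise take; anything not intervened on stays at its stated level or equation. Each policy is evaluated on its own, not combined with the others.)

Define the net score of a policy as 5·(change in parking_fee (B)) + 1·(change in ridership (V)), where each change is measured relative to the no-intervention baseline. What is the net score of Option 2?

Baseline:
  P = 133
  G = 132
  A = 288 − 4·133 + 5·132 = 416
  V = 46 + 2·133 − 3·132 + 5·416 = 1996
  B = -54 − 6·133 + 5·416 − 1996 = -768
Option 2 (V + 44, P − 33):
  P = 133 − 33 = 100
  G = 132
  A = 288 − 4·100 + 5·132 = 548
  V = 46 + 2·100 − 3·132 + 5·548 (+44 from intervention) = 2634
  B = -54 − 6·100 + 5·548 − 2634 = -548
ΔB = -548 − (-768) = 220; ΔV = 2634 − 1996 = 638
Score = 5·220 + 1·638 = 1738

1738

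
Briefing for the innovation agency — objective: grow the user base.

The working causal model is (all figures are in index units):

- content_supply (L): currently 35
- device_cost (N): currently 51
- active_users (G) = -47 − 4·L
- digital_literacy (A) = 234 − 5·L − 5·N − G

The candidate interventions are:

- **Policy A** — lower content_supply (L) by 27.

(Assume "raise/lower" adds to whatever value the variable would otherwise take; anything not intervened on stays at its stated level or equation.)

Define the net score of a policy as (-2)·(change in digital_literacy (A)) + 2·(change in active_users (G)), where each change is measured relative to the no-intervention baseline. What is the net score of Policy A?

Baseline:
  L = 35
  N = 51
  G = -47 − 4·35 = -187
  A = 234 − 5·35 − 5·51 − (-187) = -9
Policy A (L − 27):
  L = 35 − 27 = 8
  N = 51
  G = -47 − 4·8 = -79
  A = 234 − 5·8 − 5·51 − (-79) = 18
ΔA = 18 − (-9) = 27; ΔG = -79 − (-187) = 108
Score = (-2)·27 + 2·108 = 162

162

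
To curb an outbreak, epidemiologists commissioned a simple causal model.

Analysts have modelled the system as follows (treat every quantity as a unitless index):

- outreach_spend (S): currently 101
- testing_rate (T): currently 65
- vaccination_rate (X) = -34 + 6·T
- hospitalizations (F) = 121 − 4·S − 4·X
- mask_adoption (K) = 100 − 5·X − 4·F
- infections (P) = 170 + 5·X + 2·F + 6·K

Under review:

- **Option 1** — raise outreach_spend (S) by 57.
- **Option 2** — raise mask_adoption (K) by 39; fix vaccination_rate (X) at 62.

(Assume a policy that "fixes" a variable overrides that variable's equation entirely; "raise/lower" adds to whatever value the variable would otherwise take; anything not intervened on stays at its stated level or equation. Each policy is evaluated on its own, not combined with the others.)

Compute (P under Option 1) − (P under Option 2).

23304

Option 1 (S + 57):
  S = 101 + 57 = 158
  T = 65
  X = -34 + 6·65 = 356
  F = 121 − 4·158 − 4·356 = -1935
  K = 100 − 5·356 − 4·(-1935) = 6060
  P = 170 + 5·356 + 2·(-1935) + 6·6060 = 34440
Option 2 (K + 39, X := 62):
  S = 101
  T = 65
  X = 62
  F = 121 − 4·101 − 4·62 = -531
  K = 100 − 5·62 − 4·(-531) (+39 from intervention) = 1953
  P = 170 + 5·62 + 2·(-531) + 6·1953 = 11136
P: 34440 − 11136 = 23304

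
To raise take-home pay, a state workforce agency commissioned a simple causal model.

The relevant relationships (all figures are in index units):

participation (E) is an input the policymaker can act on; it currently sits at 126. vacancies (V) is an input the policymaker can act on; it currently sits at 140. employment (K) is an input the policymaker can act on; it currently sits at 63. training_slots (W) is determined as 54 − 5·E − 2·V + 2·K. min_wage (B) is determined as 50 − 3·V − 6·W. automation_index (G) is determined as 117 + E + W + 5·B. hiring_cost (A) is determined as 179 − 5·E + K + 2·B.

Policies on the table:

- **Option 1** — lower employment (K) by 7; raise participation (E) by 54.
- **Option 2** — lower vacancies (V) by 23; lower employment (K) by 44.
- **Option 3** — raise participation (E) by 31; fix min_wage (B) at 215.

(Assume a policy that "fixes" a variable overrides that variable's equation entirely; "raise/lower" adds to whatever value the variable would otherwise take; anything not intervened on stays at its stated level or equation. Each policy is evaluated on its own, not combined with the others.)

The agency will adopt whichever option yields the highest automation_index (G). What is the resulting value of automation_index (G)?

Option 1 (K − 7, E + 54):
  E = 126 + 54 = 180
  V = 140
  K = 63 − 7 = 56
  W = 54 − 5·180 − 2·140 + 2·56 = -1014
  B = 50 − 3·140 − 6·(-1014) = 5714
  G = 117 + 180 + (-1014) + 5·5714 = 27853
Option 2 (V − 23, K − 44):
  E = 126
  V = 140 − 23 = 117
  K = 63 − 44 = 19
  W = 54 − 5·126 − 2·117 + 2·19 = -772
  B = 50 − 3·117 − 6·(-772) = 4331
  G = 117 + 126 + (-772) + 5·4331 = 21126
Option 3 (E + 31, B := 215):
  E = 126 + 31 = 157
  V = 140
  K = 63
  W = 54 − 5·157 − 2·140 + 2·63 = -885
  B = 215
  G = 117 + 157 + (-885) + 5·215 = 464
Comparing — Option 1: G=27853, Option 2: G=21126, Option 3: G=464. Highest is 27853 (Option 1).

27853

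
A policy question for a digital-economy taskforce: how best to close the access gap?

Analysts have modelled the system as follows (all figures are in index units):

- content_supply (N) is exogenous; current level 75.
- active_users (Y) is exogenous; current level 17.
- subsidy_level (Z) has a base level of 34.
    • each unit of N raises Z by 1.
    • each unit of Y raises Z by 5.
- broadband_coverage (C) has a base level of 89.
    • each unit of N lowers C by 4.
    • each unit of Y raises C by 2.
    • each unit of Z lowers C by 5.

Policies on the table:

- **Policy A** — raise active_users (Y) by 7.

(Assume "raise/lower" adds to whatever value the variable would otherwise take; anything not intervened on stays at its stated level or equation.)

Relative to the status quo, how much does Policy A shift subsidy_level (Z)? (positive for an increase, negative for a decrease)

35

Baseline:
  N = 75
  Y = 17
  Z = 34 + 75 + 5·17 = 194
Policy A (Y + 7):
  N = 75
  Y = 17 + 7 = 24
  Z = 34 + 75 + 5·24 = 229
Change in Z: 229 − 194 = 35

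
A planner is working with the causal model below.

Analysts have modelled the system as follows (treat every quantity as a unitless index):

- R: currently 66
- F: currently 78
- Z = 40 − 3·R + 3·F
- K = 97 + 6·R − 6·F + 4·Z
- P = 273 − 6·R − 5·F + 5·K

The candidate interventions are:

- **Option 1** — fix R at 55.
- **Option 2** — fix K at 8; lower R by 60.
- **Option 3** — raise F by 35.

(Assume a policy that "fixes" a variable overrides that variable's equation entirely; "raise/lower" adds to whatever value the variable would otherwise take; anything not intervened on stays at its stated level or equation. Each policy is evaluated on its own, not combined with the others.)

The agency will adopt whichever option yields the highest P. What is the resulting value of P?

Option 1 (R := 55):
  R = 55
  F = 78
  Z = 40 − 3·55 + 3·78 = 109
  K = 97 + 6·55 − 6·78 + 4·109 = 395
  P = 273 − 6·55 − 5·78 + 5·395 = 1528
Option 2 (K := 8, R − 60):
  R = 66 − 60 = 6
  F = 78
  Z = 40 − 3·6 + 3·78 = 256
  K = 8
  P = 273 − 6·6 − 5·78 + 5·8 = -113
Option 3 (F + 35):
  R = 66
  F = 78 + 35 = 113
  Z = 40 − 3·66 + 3·113 = 181
  K = 97 + 6·66 − 6·113 + 4·181 = 539
  P = 273 − 6·66 − 5·113 + 5·539 = 2007
Comparing — Option 1: P=1528, Option 2: P=-113, Option 3: P=2007. Highest is 2007 (Option 3).

2007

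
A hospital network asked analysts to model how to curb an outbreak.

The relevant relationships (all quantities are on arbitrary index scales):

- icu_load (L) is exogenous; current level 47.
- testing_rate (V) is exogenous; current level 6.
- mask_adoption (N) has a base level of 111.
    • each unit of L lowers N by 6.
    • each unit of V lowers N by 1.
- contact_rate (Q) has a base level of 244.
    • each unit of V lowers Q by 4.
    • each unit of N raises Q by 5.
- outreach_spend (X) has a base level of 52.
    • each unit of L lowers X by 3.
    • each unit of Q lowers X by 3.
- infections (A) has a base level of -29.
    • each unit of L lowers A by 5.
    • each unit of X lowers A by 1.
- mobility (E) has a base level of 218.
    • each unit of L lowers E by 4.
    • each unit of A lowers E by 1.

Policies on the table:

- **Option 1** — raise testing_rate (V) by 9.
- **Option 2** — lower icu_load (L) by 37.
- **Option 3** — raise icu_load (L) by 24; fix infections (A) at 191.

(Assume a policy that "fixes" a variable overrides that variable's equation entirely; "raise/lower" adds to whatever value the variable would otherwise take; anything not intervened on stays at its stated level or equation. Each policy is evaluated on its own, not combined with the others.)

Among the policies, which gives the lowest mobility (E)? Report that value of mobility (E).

-1056

Option 1 (V + 9):
  L = 47
  V = 6 + 9 = 15
  N = 111 − 6·47 − 15 = -186
  Q = 244 − 4·15 + 5·(-186) = -746
  X = 52 − 3·47 − 3·(-746) = 2149
  A = -29 − 5·47 − 2149 = -2413
  E = 218 − 4·47 − (-2413) = 2443
Option 2 (L − 37):
  L = 47 − 37 = 10
  V = 6
  N = 111 − 6·10 − 6 = 45
  Q = 244 − 4·6 + 5·45 = 445
  X = 52 − 3·10 − 3·445 = -1313
  A = -29 − 5·10 − (-1313) = 1234
  E = 218 − 4·10 − 1234 = -1056
Option 3 (L + 24, A := 191):
  L = 47 + 24 = 71
  V = 6
  N = 111 − 6·71 − 6 = -321
  Q = 244 − 4·6 + 5·(-321) = -1385
  X = 52 − 3·71 − 3·(-1385) = 3994
  A = 191
  E = 218 − 4·71 − 191 = -257
Comparing — Option 1: E=2443, Option 2: E=-1056, Option 3: E=-257. Lowest is -1056 (Option 2).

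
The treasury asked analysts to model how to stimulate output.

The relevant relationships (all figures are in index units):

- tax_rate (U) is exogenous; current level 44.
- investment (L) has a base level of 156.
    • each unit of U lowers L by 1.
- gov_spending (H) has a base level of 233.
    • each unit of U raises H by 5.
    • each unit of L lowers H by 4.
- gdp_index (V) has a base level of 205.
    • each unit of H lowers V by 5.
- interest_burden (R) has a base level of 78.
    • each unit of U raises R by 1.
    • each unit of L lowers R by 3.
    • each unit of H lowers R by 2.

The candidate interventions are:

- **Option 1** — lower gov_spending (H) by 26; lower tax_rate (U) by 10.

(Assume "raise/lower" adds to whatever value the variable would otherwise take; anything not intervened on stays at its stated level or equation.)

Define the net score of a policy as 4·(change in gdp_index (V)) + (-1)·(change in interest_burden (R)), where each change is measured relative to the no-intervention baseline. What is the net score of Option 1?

2128

Baseline:
  U = 44
  L = 156 − 44 = 112
  H = 233 + 5·44 − 4·112 = 5
  V = 205 − 5·5 = 180
  R = 78 + 44 − 3·112 − 2·5 = -224
Option 1 (H − 26, U − 10):
  U = 44 − 10 = 34
  L = 156 − 34 = 122
  H = 233 + 5·34 − 4·122 (−26 from intervention) = -111
  V = 205 − 5·(-111) = 760
  R = 78 + 34 − 3·122 − 2·(-111) = -32
ΔV = 760 − 180 = 580; ΔR = -32 − (-224) = 192
Score = 4·580 + (-1)·192 = 2128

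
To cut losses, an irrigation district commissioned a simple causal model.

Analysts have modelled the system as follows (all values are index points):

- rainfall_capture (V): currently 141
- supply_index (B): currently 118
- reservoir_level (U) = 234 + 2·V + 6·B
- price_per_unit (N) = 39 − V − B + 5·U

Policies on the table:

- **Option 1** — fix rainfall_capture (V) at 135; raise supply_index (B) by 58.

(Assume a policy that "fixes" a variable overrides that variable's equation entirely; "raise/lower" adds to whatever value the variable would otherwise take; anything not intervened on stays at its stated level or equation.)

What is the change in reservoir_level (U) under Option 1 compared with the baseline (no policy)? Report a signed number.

Baseline:
  V = 141
  B = 118
  U = 234 + 2·141 + 6·118 = 1224
Option 1 (V := 135, B + 58):
  V = 135
  B = 118 + 58 = 176
  U = 234 + 2·135 + 6·176 = 1560
Change in U: 1560 − 1224 = 336

336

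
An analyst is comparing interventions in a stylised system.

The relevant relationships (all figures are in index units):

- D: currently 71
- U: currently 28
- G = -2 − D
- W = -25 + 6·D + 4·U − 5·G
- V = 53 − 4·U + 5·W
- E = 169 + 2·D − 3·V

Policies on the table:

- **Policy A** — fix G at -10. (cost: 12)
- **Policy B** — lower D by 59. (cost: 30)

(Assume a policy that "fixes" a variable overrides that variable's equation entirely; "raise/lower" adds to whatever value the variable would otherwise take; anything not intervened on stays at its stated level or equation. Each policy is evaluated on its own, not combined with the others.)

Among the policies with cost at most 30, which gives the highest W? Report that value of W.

Policy A (G := -10):
  D = 71
  U = 28
  G = -10
  W = -25 + 6·71 + 4·28 − 5·(-10) = 563
Policy B (D − 59):
  D = 71 − 59 = 12
  U = 28
  G = -2 − 12 = -14
  W = -25 + 6·12 + 4·28 − 5·(-14) = 229
Comparing — Policy A: W=563, Policy B: W=229. Highest is 563 (Policy A).

563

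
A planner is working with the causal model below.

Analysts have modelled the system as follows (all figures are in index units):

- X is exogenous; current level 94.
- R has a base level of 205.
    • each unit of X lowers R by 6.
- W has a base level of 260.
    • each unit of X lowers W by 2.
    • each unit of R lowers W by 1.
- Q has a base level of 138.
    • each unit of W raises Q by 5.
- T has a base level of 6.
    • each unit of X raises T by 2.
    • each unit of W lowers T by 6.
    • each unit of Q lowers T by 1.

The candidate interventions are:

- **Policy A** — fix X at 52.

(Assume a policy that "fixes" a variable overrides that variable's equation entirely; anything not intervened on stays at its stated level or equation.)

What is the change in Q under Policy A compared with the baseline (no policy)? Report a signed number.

Baseline:
  X = 94
  R = 205 − 6·94 = -359
  W = 260 − 2·94 − (-359) = 431
  Q = 138 + 5·431 = 2293
Policy A (X := 52):
  X = 52
  R = 205 − 6·52 = -107
  W = 260 − 2·52 − (-107) = 263
  Q = 138 + 5·263 = 1453
Change in Q: 1453 − 2293 = -840

-840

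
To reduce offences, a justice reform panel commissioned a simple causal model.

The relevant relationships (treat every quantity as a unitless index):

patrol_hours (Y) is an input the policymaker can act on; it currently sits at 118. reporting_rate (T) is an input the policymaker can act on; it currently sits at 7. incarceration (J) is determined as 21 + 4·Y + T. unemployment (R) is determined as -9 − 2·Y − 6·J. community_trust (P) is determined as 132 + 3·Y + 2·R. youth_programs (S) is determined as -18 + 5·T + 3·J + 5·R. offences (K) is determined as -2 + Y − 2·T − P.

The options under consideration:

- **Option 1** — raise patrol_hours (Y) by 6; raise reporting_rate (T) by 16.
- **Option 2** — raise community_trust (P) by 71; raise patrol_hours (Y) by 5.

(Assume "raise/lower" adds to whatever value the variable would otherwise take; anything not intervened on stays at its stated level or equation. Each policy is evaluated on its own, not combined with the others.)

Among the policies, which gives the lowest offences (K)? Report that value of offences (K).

6285

Option 1 (Y + 6, T + 16):
  Y = 118 + 6 = 124
  T = 7 + 16 = 23
  J = 21 + 4·124 + 23 = 540
  R = -9 − 2·124 − 6·540 = -3497
  P = 132 + 3·124 + 2·(-3497) = -6490
  K = -2 + 124 − 2·23 − (-6490) = 6566
Option 2 (P + 71, Y + 5):
  Y = 118 + 5 = 123
  T = 7
  J = 21 + 4·123 + 7 = 520
  R = -9 − 2·123 − 6·520 = -3375
  P = 132 + 3·123 + 2·(-3375) (+71 from intervention) = -6178
  K = -2 + 123 − 2·7 − (-6178) = 6285
Comparing — Option 1: K=6566, Option 2: K=6285. Lowest is 6285 (Option 2).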